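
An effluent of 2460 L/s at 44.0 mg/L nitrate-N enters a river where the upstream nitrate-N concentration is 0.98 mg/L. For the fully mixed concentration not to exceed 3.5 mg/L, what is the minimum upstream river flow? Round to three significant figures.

39500 L/s

Set C_mix = 3.5: (Q·0.9800 + 2460·44.00) / (Q + 2460) = 3.5
→ Q = 2460·(44.00 − 3.5)/(3.5 − 0.9800) = 39540 L/s.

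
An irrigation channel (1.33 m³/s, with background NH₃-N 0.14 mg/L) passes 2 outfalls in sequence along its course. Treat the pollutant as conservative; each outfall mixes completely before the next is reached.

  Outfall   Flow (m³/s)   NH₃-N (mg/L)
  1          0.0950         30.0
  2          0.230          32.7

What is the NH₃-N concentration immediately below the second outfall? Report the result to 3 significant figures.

6.38 mg/L

After outfall 1: Q = 1.330 + 0.09500 = 1.425 m³/s; C = (1.330·0.1400 + 0.09500·30.00)/1.425 = 2.131 mg/L.
After outfall 2: Q = 1.425 + 0.2300 = 1.655 m³/s; C = (1.425·2.131 + 0.2300·32.70)/1.655 = 6.379 mg/L.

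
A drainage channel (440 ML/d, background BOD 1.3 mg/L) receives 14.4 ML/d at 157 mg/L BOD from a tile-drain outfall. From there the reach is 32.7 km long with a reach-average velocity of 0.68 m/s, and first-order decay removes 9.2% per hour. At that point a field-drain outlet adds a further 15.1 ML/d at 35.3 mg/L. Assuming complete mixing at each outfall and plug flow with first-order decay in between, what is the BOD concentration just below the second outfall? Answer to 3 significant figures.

2.80 mg/L

Mass balance: C = (440.0·1.300 + 14.40·157.0) / 454.4 = 2833/454.4 = 6.234 mg/L; combined flow 454.4 ML/d.
Travel time t = 32.7·1000 / 0.68 = 48090 s = 13.36 h.
9.2%/h lost → k = −ln(1 − 0.092) = 0.09651 h⁻¹.
Decay over the reach: 6.234·exp(−kt) = 6.234·0.2755 = 1.717 mg/L.
Second outfall: C = (454.4·1.717 + 15.10·35.30)/469.5 = 2.798 mg/L.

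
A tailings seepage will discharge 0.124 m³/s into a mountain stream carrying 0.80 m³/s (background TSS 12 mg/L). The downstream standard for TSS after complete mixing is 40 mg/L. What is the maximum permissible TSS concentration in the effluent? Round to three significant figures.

At the limit, (Qr·Cr + Qe·Cₑ)/(Qr + Qe) = 40:
Cₑ = (0.9240·40 − 0.8000·12.00) / 0.1240 = 220.6 mg/L.

221 mg/L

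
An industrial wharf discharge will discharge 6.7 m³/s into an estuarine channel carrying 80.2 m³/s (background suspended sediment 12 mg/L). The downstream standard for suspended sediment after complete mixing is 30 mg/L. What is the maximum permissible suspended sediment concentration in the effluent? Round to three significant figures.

At the limit, (Qr·Cr + Qe·Cₑ)/(Qr + Qe) = 30:
Cₑ = (86.90·30 − 80.20·12.00) / 6.700 = 245.5 mg/L.

245 mg/L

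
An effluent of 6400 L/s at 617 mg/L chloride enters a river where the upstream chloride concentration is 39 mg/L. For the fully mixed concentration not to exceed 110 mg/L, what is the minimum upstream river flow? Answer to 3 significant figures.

Set C_mix = 110: (Q·39.00 + 6400·617.0) / (Q + 6400) = 110
→ Q = 6400·(617.0 − 110)/(110 − 39.00) = 45700 L/s.

45700 L/s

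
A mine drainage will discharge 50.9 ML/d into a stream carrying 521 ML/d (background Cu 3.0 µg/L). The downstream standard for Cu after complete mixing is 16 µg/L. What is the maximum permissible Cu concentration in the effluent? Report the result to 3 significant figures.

At the limit, (Qr·Cr + Qe·Cₑ)/(Qr + Qe) = 16:
Cₑ = (571.9·16 − 521.0·3.000) / 50.90 = 149.1 µg/L.

149 µg/L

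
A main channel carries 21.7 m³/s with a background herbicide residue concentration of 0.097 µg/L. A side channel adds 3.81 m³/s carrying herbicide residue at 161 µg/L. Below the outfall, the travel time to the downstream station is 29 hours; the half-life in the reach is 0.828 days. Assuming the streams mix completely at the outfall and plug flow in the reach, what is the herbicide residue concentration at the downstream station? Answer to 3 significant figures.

Flow-weighted average: C = (21.70·0.09700 + 3.810·161.0) / 25.51 = 615.5/25.51 = 24.13 µg/L.
Half-life 0.828 d → k = ln 2 / 0.828 = 0.8371 d⁻¹.
Decay over the reach: 24.13·exp(−kt) = 24.13·0.3637 = 8.775 µg/L.

8.77 µg/L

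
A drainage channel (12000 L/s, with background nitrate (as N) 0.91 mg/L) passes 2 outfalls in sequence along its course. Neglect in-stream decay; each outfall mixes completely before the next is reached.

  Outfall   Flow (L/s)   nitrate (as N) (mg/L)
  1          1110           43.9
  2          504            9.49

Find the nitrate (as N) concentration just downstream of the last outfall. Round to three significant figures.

4.73 mg/L

After outfall 1: Q = 12000 + 1110 = 13110 L/s; C = (12000·0.9100 + 1110·43.90)/13110 = 4.550 mg/L.
After outfall 2: Q = 13110 + 504.0 = 13610 L/s; C = (13110·4.550 + 504.0·9.490)/13610 = 4.733 mg/L.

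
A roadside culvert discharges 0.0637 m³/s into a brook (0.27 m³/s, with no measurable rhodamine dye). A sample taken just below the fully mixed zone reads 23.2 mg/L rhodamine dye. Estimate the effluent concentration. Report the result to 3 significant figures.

122 mg/L

Mass balance: 0.2700·0 + 0.06370·Cₑ = 0.3337·23.20
→ Cₑ = (0.3337·23.20 − 0.2700·0) / 0.06370 = 121.5 mg/L.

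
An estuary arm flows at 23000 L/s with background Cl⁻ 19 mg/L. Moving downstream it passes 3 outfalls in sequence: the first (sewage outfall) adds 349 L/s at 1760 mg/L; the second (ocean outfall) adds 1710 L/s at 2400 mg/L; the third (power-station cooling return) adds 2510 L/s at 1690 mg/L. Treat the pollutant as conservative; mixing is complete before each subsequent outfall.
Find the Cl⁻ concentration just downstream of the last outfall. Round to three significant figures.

Below outfall 1: Q → 23350 L/s, C = (23000·19.00 + 349.0·1760)/23350 = 45.02 mg/L.
Below outfall 2: Q → 25060 L/s, C = (23350·45.02 + 1710·2400)/25060 = 205.7 mg/L.
Below outfall 3: Q → 27570 L/s, C = (25060·205.7 + 2510·1690)/27570 = 340.9 mg/L.

341 mg/L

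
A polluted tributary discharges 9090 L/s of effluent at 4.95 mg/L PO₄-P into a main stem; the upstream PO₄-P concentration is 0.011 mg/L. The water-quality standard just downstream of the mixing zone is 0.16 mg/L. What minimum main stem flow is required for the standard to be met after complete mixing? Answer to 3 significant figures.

Set C_mix = 0.16: (Q·0.01100 + 9090·4.950) / (Q + 9090) = 0.16
→ Q = 9090·(4.950 − 0.16)/(0.16 − 0.01100) = 292200 L/s.

292000 L/s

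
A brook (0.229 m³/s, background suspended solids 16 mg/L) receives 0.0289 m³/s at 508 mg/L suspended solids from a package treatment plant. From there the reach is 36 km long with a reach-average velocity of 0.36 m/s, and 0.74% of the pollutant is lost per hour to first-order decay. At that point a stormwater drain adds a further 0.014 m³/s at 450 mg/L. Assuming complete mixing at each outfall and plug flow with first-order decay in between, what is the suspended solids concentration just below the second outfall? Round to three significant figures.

After mixing, C = (0.2290·16.00 + 0.02890·508.0) / 0.2579 = 18.35/0.2579 = 71.13 mg/L; combined flow 0.2579 m³/s.
Travel time t = 36·1000 / 0.36 = 100000 s = 27.78 h.
0.74%/h lost → k = −ln(1 − 0.0074) = 0.007428 h⁻¹.
Decay over the reach: 71.13·exp(−kt) = 71.13·0.8136 = 57.87 mg/L.
At the second outfall, C = (0.2579·57.87 + 0.01400·450.0) / (0.2579 + 0.01400) = 78.06 mg/L.

78.1 mg/L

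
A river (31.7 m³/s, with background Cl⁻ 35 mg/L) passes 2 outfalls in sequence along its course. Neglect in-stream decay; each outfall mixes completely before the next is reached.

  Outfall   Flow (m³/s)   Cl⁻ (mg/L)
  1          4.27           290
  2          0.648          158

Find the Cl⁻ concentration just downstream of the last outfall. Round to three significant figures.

66.9 mg/L

After outfall 1: Q = 31.70 + 4.270 = 35.97 m³/s; C = (31.70·35.00 + 4.270·290.0)/35.97 = 65.27 mg/L.
After outfall 2: Q = 35.97 + 0.6480 = 36.62 m³/s; C = (35.97·65.27 + 0.6480·158.0)/36.62 = 66.91 mg/L.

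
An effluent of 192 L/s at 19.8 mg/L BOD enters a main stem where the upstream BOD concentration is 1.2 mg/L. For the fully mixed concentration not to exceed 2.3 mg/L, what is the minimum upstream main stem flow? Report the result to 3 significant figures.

Set C_mix = 2.3: (Q·1.200 + 192.0·19.80) / (Q + 192.0) = 2.3
→ Q = 192.0·(19.80 − 2.3)/(2.3 − 1.200) = 3055 L/s.

3050 L/s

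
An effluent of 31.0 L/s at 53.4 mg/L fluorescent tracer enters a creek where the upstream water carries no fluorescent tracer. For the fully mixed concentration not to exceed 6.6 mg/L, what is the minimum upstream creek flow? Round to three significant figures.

220 L/s

Set C_mix = 6.6: (Q·0 + 31.00·53.40) / (Q + 31.00) = 6.6
→ Q = 31.00·(53.40 − 6.6)/(6.6 − 0) = 219.8 L/s.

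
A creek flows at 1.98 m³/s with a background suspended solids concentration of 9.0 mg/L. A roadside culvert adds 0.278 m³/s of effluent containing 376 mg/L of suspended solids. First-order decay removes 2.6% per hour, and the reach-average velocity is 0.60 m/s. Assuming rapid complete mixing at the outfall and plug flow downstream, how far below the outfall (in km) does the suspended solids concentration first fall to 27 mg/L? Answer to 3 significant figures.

Mass balance: C = (1.980·9.000 + 0.2780·376.0) / 2.258 = 122.3/2.258 = 54.18 mg/L.
2.6%/h lost → k = −ln(1 − 0.026) = 0.02634 h⁻¹.
Set 54.18·exp(−k·t) = 27 → t = ln(54.18/27)/k = 95190 s = 26.44 h.
Distance = v·t = 0.60·95190 = 57110 m = 57.11 km.

57.1 km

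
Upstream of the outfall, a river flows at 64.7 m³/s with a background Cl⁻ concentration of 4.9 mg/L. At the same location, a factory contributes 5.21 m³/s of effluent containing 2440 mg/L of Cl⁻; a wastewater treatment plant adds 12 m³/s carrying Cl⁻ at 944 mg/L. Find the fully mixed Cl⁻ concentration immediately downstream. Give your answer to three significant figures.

Conservation of mass: C = (64.70·4.900 + 5.210·2440 + 12.00·944.0) / 81.91 = 24360/81.91 = 297.4 mg/L.

297 mg/L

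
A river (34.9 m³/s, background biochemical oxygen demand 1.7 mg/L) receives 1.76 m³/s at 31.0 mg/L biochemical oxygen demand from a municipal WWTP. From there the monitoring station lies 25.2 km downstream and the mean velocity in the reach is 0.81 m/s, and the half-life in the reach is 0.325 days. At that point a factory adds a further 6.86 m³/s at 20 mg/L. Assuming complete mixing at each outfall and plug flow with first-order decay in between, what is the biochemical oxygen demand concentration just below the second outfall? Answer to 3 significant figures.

4.37 mg/L

After mixing, C = (34.90·1.700 + 1.760·31.00) / 36.66 = 113.9/36.66 = 3.107 mg/L; combined flow 36.66 m³/s.
Travel time t = 25.2·1000 / 0.81 = 31110 s = 8.642 h.
Half-life 0.325 d → k = ln 2 / 0.325 = 2.133 d⁻¹.
Decay over the reach: 3.107·exp(−kt) = 3.107·0.4640 = 1.441 mg/L.
At the second outfall, C = (36.66·1.441 + 6.860·20.00) / (36.66 + 6.860) = 4.367 mg/L.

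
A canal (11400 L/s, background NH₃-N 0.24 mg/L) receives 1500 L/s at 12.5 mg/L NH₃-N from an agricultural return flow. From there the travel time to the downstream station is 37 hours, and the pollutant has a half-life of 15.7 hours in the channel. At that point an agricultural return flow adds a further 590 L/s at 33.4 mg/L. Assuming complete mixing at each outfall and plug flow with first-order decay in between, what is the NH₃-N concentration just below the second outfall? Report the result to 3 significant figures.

After mixing, C = (11400·0.2400 + 1500·12.50) / 12900 = 21490/12900 = 1.666 mg/L; combined flow 12900 L/s.
Half-life 15.7 h → k = ln 2 / 15.7 = 0.04415 h⁻¹ = 1.060 d⁻¹.
Decay over the reach: 1.666·exp(−kt) = 1.666·0.1952 = 0.3252 mg/L.
Second outfall: C = (12900·0.3252 + 590.0·33.40)/13490 = 1.772 mg/L.

1.77 mg/L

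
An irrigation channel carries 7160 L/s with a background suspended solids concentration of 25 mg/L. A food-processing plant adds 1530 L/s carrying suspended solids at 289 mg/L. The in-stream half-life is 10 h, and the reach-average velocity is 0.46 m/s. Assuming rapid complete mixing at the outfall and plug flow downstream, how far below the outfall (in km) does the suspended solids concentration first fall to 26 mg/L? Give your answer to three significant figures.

Mass balance: C = (7160·25.00 + 1530·289.0) / 8690 = 621200/8690 = 71.48 mg/L.
Half-life 10 h → k = ln 2 / 10 = 0.06931 h⁻¹ = 1.664 d⁻¹.
Set 71.48·exp(−k·t) = 26 → t = ln(71.48/26)/k = 52530 s = 14.59 h.
Distance = v·t = 0.46·52530 = 24160 m = 24.16 km.

24.2 km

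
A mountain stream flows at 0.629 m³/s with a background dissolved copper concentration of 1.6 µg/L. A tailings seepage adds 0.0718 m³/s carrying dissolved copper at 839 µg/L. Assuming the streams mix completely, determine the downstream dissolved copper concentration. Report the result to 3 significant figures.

87.4 µg/L

Mass balance: C = (0.6290·1.600 + 0.07180·839.0) / 0.7008 = 61.25/0.7008 = 87.40 µg/L.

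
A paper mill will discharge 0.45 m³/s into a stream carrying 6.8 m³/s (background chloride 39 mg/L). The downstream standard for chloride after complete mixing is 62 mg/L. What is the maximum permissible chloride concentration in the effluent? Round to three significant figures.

At the limit, (Qr·Cr + Qe·Cₑ)/(Qr + Qe) = 62:
Cₑ = (7.250·62 − 6.800·39.00) / 0.4500 = 409.6 mg/L.

410 mg/L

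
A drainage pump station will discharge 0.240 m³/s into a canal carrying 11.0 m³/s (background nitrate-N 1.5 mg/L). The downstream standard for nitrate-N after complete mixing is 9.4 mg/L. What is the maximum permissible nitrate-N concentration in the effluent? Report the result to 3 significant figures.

At the limit, (Qr·Cr + Qe·Cₑ)/(Qr + Qe) = 9.4:
Cₑ = (11.24·9.4 − 11.00·1.500) / 0.2400 = 371.5 mg/L.

371 mg/L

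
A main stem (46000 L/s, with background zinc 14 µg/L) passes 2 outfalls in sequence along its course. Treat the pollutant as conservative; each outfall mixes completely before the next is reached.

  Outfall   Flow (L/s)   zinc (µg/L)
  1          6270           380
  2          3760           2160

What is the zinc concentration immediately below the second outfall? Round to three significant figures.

199 µg/L

After outfall 1: Q = 46000 + 6270 = 52270 L/s; C = (46000·14.00 + 6270·380.0)/52270 = 57.90 µg/L.
After outfall 2: Q = 52270 + 3760 = 56030 L/s; C = (52270·57.90 + 3760·2160)/56030 = 199.0 µg/L.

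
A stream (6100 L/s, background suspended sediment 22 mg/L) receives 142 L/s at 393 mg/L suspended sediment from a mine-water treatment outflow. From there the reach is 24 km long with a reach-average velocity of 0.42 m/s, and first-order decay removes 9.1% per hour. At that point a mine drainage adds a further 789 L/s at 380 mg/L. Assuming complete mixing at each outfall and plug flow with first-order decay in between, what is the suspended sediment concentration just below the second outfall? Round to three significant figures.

Mixed concentration C = ΣQC/ΣQ = (6100·22.00 + 142.0·393.0) / 6242 = 190000/6242 = 30.44 mg/L; combined flow 6242 L/s.
Travel time t = 24·1000 / 0.42 = 57140 s = 15.87 h.
9.1%/h lost → k = −ln(1 − 0.091) = 0.09541 h⁻¹.
Decay over the reach: 30.44·exp(−kt) = 30.44·0.2199 = 6.695 mg/L.
At the second outfall, C = (6242·6.695 + 789.0·380.0) / (6242 + 789.0) = 48.59 mg/L.

48.6 mg/L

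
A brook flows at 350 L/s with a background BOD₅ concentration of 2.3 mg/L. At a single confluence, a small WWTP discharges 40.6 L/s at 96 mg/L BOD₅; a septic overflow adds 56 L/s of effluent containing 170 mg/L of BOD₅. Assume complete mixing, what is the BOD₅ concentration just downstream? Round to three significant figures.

31.8 mg/L

Conservation of mass: C = (350.0·2.300 + 40.60·96.00 + 56.00·170.0) / 446.6 = 14220/446.6 = 31.85 mg/L.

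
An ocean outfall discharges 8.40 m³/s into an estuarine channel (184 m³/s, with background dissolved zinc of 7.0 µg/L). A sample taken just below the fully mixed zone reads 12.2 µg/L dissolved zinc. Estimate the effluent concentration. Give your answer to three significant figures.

126 µg/L

Mass balance: 184.0·7.000 + 8.400·Cₑ = 192.4·12.20
→ Cₑ = (192.4·12.20 − 184.0·7.000) / 8.400 = 126.1 µg/L.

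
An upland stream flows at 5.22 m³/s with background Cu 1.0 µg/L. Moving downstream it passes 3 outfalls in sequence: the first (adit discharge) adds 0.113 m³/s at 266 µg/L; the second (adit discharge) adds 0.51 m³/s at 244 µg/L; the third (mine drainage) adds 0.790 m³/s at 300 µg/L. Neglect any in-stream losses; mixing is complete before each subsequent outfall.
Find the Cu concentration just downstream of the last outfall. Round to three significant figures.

59.8 µg/L

Outfall 1: combined Q = 5.333 m³/s; C = (5.220·1.000 + 0.1130·266.0)/5.333 = 6.615 µg/L.
Outfall 2: combined Q = 5.843 m³/s; C = (5.333·6.615 + 0.5100·244.0)/5.843 = 27.33 µg/L.
Outfall 3: combined Q = 6.633 m³/s; C = (5.843·27.33 + 0.7900·300.0)/6.633 = 59.81 µg/L.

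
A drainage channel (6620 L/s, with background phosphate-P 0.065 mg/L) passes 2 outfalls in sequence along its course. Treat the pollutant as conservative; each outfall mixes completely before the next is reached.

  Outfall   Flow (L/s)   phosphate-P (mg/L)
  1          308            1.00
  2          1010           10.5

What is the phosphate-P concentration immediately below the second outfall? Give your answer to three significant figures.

After outfall 1: Q = 6620 + 308.0 = 6928 L/s; C = (6620·0.06500 + 308.0·1.000)/6928 = 0.1066 mg/L.
After outfall 2: Q = 6928 + 1010 = 7938 L/s; C = (6928·0.1066 + 1010·10.50)/7938 = 1.429 mg/L.

1.43 mg/L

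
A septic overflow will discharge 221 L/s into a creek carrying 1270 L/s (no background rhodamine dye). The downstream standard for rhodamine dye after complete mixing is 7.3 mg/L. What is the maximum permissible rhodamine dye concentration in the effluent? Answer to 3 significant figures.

At the limit, (Qr·Cr + Qe·Cₑ)/(Qr + Qe) = 7.3:
Cₑ = (1491·7.3 − 1270·0) / 221.0 = 49.25 mg/L.

49.3 mg/L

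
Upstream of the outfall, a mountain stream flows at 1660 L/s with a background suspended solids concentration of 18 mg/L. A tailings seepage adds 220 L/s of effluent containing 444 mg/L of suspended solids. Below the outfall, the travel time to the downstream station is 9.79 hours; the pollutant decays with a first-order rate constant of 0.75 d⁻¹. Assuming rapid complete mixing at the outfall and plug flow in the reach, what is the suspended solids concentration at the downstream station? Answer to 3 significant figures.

50.0 mg/L

Mass balance: C = (1660·18.00 + 220.0·444.0) / 1880 = 127600/1880 = 67.85 mg/L.
First-order decay: C = 67.85·exp(−k·t) = 67.85·0.7364 = 49.97 mg/L.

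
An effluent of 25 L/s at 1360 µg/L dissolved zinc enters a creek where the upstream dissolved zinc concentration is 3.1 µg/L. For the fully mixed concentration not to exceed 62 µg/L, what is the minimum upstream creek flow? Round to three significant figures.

551 L/s

Set C_mix = 62: (Q·3.100 + 25.00·1360) / (Q + 25.00) = 62
→ Q = 25.00·(1360 − 62)/(62 − 3.100) = 550.9 L/s.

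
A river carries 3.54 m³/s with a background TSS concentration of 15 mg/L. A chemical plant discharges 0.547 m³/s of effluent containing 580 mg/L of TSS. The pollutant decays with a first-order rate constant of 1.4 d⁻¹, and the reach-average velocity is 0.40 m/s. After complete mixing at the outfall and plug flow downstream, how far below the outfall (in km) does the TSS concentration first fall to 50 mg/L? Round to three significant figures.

14.7 km

After mixing, C = (3.540·15.00 + 0.5470·580.0) / 4.087 = 370.4/4.087 = 90.62 mg/L.
Set 90.62·exp(−k·t) = 50 → t = ln(90.62/50)/k = 36700 s = 10.19 h.
Distance = v·t = 0.40·36700 = 14680 m = 14.68 km.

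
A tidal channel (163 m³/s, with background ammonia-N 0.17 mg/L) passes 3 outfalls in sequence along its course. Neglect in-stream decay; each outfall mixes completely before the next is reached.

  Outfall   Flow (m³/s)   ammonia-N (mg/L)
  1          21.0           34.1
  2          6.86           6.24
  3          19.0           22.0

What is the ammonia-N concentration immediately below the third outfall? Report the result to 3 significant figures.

5.74 mg/L

After outfall 1: Q = 163.0 + 21.00 = 184.0 m³/s; C = (163.0·0.1700 + 21.00·34.10)/184.0 = 4.042 mg/L.
After outfall 2: Q = 184.0 + 6.860 = 190.9 m³/s; C = (184.0·4.042 + 6.860·6.240)/190.9 = 4.121 mg/L.
After outfall 3: Q = 190.9 + 19.00 = 209.9 m³/s; C = (190.9·4.121 + 19.00·22.00)/209.9 = 5.740 mg/L.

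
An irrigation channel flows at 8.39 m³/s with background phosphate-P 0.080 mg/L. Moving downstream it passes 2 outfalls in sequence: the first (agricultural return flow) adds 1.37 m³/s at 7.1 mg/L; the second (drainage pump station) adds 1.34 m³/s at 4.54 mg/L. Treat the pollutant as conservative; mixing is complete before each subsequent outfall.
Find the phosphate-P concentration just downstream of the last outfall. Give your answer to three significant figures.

Outfall 1: combined Q = 9.760 m³/s; C = (8.390·0.08000 + 1.370·7.100)/9.760 = 1.065 mg/L.
Outfall 2: combined Q = 11.10 m³/s; C = (9.760·1.065 + 1.340·4.540)/11.10 = 1.485 mg/L.

1.48 mg/L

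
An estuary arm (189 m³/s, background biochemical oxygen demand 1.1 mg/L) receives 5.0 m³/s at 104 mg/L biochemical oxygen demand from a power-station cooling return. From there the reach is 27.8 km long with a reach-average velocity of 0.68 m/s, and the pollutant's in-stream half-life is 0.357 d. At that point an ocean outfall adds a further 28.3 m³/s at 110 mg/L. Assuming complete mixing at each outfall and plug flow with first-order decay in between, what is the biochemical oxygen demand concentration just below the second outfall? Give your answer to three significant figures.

15.3 mg/L

Flow-weighted average: C = (189.0·1.100 + 5.000·104.0) / 194.0 = 727.9/194.0 = 3.752 mg/L; combined flow 194.0 m³/s.
Travel time t = 27.8·1000 / 0.68 = 40880 s = 11.36 h.
Half-life 0.357 d → k = ln 2 / 0.357 = 1.942 d⁻¹.
First-order decay: C = 3.752·exp(−k·t) = 3.752·0.3990 = 1.497 mg/L.
Second outfall: C = (194.0·1.497 + 28.30·110.0)/222.3 = 15.31 mg/L.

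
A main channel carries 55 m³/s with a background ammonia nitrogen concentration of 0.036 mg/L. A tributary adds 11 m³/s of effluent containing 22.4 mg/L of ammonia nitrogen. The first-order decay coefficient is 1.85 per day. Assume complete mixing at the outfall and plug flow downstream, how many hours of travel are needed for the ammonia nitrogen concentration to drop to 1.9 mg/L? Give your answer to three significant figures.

8.87 h

Mixed concentration C = ΣQC/ΣQ = (55.00·0.03600 + 11.00·22.40) / 66.00 = 248.4/66.00 = 3.763 mg/L.
3.763·exp(−k·t) = 1.9 → t = ln(3.763/1.9)/k = 31920 s = 8.866 h.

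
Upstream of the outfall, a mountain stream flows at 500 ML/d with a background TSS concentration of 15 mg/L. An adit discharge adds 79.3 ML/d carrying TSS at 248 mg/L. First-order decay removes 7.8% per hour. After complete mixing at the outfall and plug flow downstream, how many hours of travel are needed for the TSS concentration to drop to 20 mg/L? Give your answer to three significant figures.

After mixing, C = (500.0·15.00 + 79.30·248.0) / 579.3 = 27170/579.3 = 46.90 mg/L.
7.8%/h lost → k = −ln(1 − 0.078) = 0.08121 h⁻¹.
46.90·exp(−k·t) = 20 → t = ln(46.90/20)/k = 37780 s = 10.49 h.

10.5 h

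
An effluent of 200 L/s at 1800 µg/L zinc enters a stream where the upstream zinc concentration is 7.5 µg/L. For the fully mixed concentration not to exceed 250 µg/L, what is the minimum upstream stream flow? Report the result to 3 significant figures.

Set C_mix = 250: (Q·7.500 + 200.0·1800) / (Q + 200.0) = 250
→ Q = 200.0·(1800 − 250)/(250 − 7.500) = 1278 L/s.

1280 L/s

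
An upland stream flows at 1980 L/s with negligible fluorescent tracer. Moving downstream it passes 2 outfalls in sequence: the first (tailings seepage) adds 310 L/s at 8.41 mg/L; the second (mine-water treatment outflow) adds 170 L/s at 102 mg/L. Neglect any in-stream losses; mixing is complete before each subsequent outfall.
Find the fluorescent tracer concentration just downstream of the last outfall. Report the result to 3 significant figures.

Below outfall 1: Q → 2290 L/s, C = (1980·0 + 310.0·8.410)/2290 = 1.138 mg/L.
Below outfall 2: Q → 2460 L/s, C = (2290·1.138 + 170.0·102.0)/2460 = 8.109 mg/L.

8.11 mg/L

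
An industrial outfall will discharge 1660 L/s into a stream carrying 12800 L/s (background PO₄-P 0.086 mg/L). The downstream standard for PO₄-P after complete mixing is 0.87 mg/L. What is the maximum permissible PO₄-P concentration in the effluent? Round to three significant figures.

6.92 mg/L

At the limit, (Qr·Cr + Qe·Cₑ)/(Qr + Qe) = 0.87:
Cₑ = (14460·0.87 − 12800·0.08600) / 1660 = 6.915 mg/L.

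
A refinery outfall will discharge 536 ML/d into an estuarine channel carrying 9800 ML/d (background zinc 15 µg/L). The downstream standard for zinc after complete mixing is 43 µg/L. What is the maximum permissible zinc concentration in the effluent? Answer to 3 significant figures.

555 µg/L

At the limit, (Qr·Cr + Qe·Cₑ)/(Qr + Qe) = 43:
Cₑ = (10340·43 − 9800·15.00) / 536.0 = 554.9 µg/L.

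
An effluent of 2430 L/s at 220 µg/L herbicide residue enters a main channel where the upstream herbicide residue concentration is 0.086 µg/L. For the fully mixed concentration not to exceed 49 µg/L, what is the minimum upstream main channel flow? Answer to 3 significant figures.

8500 L/s

Set C_mix = 49: (Q·0.08600 + 2430·220.0) / (Q + 2430) = 49
→ Q = 2430·(220.0 − 49)/(49 − 0.08600) = 8495 L/s.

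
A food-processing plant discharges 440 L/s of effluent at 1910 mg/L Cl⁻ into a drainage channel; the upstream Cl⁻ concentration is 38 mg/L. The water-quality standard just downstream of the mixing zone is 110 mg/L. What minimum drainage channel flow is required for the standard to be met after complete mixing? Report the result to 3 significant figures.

11000 L/s

Set C_mix = 110: (Q·38.00 + 440.0·1910) / (Q + 440.0) = 110
→ Q = 440.0·(1910 − 110)/(110 − 38.00) = 11000 L/s.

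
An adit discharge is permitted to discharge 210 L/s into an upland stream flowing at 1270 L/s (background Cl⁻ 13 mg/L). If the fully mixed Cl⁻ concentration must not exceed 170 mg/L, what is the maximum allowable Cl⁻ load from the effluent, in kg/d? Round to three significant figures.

20300 kg/d

Mass balance at the limit: 1270·13.00 + 210.0·Cₑ = 1480·170 → Cₑ = 1119 mg/L.
210.0 L/s = 0.2100 m³/s. Load = 0.2100 m³/s × 1119 g/m³ × 86 400 s/d = 20310 kg/d.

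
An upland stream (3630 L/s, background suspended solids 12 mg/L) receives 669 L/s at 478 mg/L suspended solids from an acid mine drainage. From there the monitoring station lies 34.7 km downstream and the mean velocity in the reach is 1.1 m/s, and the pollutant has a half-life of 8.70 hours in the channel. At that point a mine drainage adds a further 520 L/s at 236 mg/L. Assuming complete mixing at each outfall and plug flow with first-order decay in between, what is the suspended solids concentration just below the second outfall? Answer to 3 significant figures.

Flow-weighted average: C = (3630·12.00 + 669.0·478.0) / 4299 = 363300/4299 = 84.52 mg/L; combined flow 4299 L/s.
Travel time t = 34.7·1000 / 1.1 = 31550 s = 8.763 h.
Half-life 8.70 h → k = ln 2 / 8.70 = 0.07967 h⁻¹ = 1.912 d⁻¹.
First-order decay: C = 84.52·exp(−k·t) = 84.52·0.4975 = 42.05 mg/L.
Second outfall: C = (4299·42.05 + 520.0·236.0)/4819 = 62.98 mg/L.

63.0 mg/L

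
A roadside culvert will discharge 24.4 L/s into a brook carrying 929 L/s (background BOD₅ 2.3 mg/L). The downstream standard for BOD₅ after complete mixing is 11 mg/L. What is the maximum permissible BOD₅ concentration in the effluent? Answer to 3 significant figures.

342 mg/L

At the limit, (Qr·Cr + Qe·Cₑ)/(Qr + Qe) = 11:
Cₑ = (953.4·11 − 929.0·2.300) / 24.40 = 342.2 mg/L.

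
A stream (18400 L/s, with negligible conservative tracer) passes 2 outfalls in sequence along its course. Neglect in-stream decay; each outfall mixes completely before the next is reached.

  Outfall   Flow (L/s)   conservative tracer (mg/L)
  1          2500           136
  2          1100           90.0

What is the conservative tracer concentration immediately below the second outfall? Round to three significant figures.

20.0 mg/L

After outfall 1: Q = 18400 + 2500 = 20900 L/s; C = (18400·0 + 2500·136.0)/20900 = 16.27 mg/L.
After outfall 2: Q = 20900 + 1100 = 22000 L/s; C = (20900·16.27 + 1100·90.00)/22000 = 19.95 mg/L.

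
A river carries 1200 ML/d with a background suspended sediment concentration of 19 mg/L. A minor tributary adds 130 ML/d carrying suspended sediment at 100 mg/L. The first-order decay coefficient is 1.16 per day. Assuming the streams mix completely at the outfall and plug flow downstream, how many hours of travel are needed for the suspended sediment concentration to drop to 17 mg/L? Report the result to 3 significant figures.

9.51 h

Flow-weighted average: C = (1200·19.00 + 130.0·100.0) / 1330 = 35800/1330 = 26.92 mg/L.
26.92·exp(−k·t) = 17 → t = ln(26.92/17)/k = 34230 s = 9.508 h.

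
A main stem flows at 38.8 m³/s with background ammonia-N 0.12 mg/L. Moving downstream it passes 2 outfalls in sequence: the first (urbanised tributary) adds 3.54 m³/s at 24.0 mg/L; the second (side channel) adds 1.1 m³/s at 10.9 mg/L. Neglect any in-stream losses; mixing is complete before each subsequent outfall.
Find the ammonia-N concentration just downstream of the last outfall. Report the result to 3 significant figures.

2.34 mg/L

Below outfall 1: Q → 42.34 m³/s, C = (38.80·0.1200 + 3.540·24.00)/42.34 = 2.117 mg/L.
Below outfall 2: Q → 43.44 m³/s, C = (42.34·2.117 + 1.100·10.90)/43.44 = 2.339 mg/L.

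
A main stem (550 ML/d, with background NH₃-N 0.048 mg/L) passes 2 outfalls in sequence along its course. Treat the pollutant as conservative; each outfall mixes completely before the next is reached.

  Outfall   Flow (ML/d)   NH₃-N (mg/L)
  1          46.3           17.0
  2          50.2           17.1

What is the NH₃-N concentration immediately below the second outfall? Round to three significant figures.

Outfall 1: combined Q = 596.3 ML/d; C = (550.0·0.04800 + 46.30·17.00)/596.3 = 1.364 mg/L.
Outfall 2: combined Q = 646.5 ML/d; C = (596.3·1.364 + 50.20·17.10)/646.5 = 2.586 mg/L.

2.59 mg/L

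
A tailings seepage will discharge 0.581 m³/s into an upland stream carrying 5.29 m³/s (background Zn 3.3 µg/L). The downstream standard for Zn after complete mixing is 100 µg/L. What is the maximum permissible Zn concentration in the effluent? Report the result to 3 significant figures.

980 µg/L

At the limit, (Qr·Cr + Qe·Cₑ)/(Qr + Qe) = 100:
Cₑ = (5.871·100 − 5.290·3.300) / 0.5810 = 980.5 µg/L.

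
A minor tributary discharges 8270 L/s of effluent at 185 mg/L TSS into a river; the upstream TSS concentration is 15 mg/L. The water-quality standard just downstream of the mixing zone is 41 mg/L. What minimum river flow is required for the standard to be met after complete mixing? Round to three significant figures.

45800 L/s

Set C_mix = 41: (Q·15.00 + 8270·185.0) / (Q + 8270) = 41
→ Q = 8270·(185.0 − 41)/(41 − 15.00) = 45800 L/s.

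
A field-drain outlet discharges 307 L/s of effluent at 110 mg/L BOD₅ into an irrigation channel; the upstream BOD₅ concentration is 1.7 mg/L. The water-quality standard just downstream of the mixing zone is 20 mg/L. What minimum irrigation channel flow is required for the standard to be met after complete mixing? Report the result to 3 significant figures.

1510 L/s

Set C_mix = 20: (Q·1.700 + 307.0·110.0) / (Q + 307.0) = 20
→ Q = 307.0·(110.0 − 20)/(20 − 1.700) = 1510 L/s.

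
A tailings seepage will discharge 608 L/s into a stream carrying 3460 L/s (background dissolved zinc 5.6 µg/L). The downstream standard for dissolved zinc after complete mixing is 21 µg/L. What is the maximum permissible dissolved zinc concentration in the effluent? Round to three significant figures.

109 µg/L

At the limit, (Qr·Cr + Qe·Cₑ)/(Qr + Qe) = 21:
Cₑ = (4068·21 − 3460·5.600) / 608.0 = 108.6 µg/L.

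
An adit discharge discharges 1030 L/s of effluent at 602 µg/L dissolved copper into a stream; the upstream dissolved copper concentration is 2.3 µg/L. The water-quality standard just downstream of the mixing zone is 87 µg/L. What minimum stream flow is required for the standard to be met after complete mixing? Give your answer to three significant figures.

6260 L/s

Set C_mix = 87: (Q·2.300 + 1030·602.0) / (Q + 1030) = 87
→ Q = 1030·(602.0 − 87)/(87 − 2.300) = 6263 L/s.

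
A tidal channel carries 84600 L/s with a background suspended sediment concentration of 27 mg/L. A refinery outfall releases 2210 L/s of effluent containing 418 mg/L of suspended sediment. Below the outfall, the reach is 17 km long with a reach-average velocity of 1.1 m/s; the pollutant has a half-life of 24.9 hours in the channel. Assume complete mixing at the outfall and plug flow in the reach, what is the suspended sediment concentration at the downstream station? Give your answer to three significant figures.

After mixing, C = (84600·27.00 + 2210·418.0) / 86810 = 3208000/86810 = 36.95 mg/L.
Travel time t = 17·1000 / 1.1 = 15450 s = 4.293 h.
Half-life 24.9 h → k = ln 2 / 24.9 = 0.02784 h⁻¹ = 0.6681 d⁻¹.
Decay over the reach: 36.95·exp(−kt) = 36.95·0.8874 = 32.79 mg/L.

32.8 mg/L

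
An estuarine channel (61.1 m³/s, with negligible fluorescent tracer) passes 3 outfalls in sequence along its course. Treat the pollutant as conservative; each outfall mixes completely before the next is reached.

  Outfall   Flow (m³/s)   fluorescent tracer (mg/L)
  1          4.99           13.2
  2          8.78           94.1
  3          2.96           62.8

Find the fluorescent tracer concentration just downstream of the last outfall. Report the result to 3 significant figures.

Below outfall 1: Q → 66.09 m³/s, C = (61.10·0 + 4.990·13.20)/66.09 = 0.9966 mg/L.
Below outfall 2: Q → 74.87 m³/s, C = (66.09·0.9966 + 8.780·94.10)/74.87 = 11.91 mg/L.
Below outfall 3: Q → 77.83 m³/s, C = (74.87·11.91 + 2.960·62.80)/77.83 = 13.85 mg/L.

13.9 mg/L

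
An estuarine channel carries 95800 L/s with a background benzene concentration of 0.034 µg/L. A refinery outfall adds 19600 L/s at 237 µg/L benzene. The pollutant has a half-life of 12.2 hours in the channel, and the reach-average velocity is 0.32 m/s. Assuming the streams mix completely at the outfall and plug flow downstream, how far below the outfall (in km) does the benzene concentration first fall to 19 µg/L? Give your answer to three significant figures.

After mixing, C = (95800·0.03400 + 19600·237.0) / 115400 = 4648000/115400 = 40.28 µg/L.
Half-life 12.2 h → k = ln 2 / 12.2 = 0.05682 h⁻¹ = 1.364 d⁻¹.
Set 40.28·exp(−k·t) = 19 → t = ln(40.28/19)/k = 47610 s = 13.23 h.
Distance = v·t = 0.32·47610 = 15240 m = 15.24 km.

15.2 km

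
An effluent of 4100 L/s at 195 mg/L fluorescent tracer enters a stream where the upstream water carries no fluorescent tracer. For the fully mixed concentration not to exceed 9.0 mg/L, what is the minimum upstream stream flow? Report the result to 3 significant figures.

84700 L/s

Set C_mix = 9.0: (Q·0 + 4100·195.0) / (Q + 4100) = 9.0
→ Q = 4100·(195.0 − 9.0)/(9.0 − 0) = 84730 L/s.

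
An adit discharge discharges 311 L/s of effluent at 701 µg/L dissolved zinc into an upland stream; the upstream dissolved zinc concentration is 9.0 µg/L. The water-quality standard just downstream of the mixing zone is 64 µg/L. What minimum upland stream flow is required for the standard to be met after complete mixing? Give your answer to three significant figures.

Set C_mix = 64: (Q·9.000 + 311.0·701.0) / (Q + 311.0) = 64
→ Q = 311.0·(701.0 − 64)/(64 − 9.000) = 3602 L/s.

3600 L/s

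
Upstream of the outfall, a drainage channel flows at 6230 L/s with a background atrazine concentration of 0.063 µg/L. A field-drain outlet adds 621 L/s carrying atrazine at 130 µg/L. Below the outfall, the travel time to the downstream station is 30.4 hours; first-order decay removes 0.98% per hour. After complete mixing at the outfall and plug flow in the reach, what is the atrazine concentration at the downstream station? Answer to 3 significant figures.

8.78 µg/L

Flow-weighted average: C = (6230·0.06300 + 621.0·130.0) / 6851 = 81120/6851 = 11.84 µg/L.
0.98%/h lost → k = −ln(1 − 0.0098) = 0.009848 h⁻¹.
After decay, C = 11.84 × e^(−kt) = 11.84 × 0.7413 = 8.777 µg/L.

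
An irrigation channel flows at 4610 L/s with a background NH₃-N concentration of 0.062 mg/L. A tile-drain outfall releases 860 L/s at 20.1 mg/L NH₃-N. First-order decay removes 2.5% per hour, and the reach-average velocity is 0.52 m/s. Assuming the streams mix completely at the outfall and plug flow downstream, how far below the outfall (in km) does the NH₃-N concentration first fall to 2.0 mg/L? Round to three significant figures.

35.0 km

Flow-weighted average: C = (4610·0.06200 + 860.0·20.10) / 5470 = 17570/5470 = 3.212 mg/L.
2.5%/h lost → k = −ln(1 − 0.025) = 0.02532 h⁻¹.
Set 3.212·exp(−k·t) = 2.0 → t = ln(3.212/2.0)/k = 67380 s = 18.72 h.
Distance = v·t = 0.52·67380 = 35040 m = 35.04 km.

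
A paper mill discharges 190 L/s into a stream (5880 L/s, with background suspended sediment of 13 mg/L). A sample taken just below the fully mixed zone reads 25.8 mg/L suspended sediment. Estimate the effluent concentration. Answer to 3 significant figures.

422 mg/L

Mass balance: 5880·13.00 + 190.0·Cₑ = 6070·25.80
→ Cₑ = (6070·25.80 − 5880·13.00) / 190.0 = 421.9 mg/L.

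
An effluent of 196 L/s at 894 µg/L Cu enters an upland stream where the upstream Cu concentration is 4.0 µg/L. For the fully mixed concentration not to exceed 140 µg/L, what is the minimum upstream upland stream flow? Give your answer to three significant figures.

Set C_mix = 140: (Q·4.000 + 196.0·894.0) / (Q + 196.0) = 140
→ Q = 196.0·(894.0 − 140)/(140 − 4.000) = 1087 L/s.

1090 L/s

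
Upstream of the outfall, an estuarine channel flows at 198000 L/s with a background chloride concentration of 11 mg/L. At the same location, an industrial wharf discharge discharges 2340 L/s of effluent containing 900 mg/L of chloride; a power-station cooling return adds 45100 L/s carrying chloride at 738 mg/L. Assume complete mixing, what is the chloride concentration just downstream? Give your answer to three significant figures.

Conservation of mass: C = (198000·11.00 + 2340·900.0 + 45100·738.0) / 245400 = 37570000/245400 = 153.1 mg/L.

153 mg/L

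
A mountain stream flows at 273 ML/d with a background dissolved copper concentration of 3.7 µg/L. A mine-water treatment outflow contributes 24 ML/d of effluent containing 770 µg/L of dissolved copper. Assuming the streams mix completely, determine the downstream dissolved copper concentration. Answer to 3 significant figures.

Flow-weighted average: C = (273.0·3.700 + 24.00·770.0) / 297.0 = 19490/297.0 = 65.62 µg/L.

65.6 µg/L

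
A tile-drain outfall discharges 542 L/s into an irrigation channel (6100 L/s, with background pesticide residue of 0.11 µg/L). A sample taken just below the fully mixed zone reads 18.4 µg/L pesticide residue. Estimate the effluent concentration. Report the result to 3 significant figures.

Mass balance: 6100·0.1100 + 542.0·Cₑ = 6642·18.40
→ Cₑ = (6642·18.40 − 6100·0.1100) / 542.0 = 224.2 µg/L.

224 µg/L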